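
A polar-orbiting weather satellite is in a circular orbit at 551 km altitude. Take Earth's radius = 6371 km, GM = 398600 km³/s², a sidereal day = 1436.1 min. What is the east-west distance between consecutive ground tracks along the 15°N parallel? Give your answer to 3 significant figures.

2570 km

Semi-major axis a = 6371 + 551 = 6922 km. Period T = 2π√(a³/μ) = 2π√(6922³/398600) = 5731.4 s = 95.52 min.
Node shift per orbit = (5731.4/86166) × 360° = 23.95°.
Equatorial spacing = 23.95 × 111.2 km/° = 2663 km.
At 15° latitude, spacing = 2663 × cos(15°) = 2572 km.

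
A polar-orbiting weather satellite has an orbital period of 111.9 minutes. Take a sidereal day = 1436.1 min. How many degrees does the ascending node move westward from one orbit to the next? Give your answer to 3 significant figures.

T = 111.9 min = 6714.0 s.
During one orbit Earth rotates (6714.0 / 86166) × 360° = 28.05°.

28.1°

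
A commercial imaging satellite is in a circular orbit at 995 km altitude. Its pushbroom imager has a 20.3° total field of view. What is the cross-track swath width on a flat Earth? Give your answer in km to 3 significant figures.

356 km

Half-angle = 20.3°/2 = 10.15°.
Swath width ≈ 2h·tan(θ/2) = 2 × 995 × tan(10.15°) = 356.3 km.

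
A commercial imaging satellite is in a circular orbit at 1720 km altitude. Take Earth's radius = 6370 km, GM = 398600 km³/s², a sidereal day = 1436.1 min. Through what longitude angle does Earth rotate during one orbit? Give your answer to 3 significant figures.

30.3°

Semi-major axis a = 6370 + 1720 = 8090 km. Period T = 2π√(a³/μ) = 2π√(8090³/398600) = 7241.6 s = 120.69 min.
During one orbit Earth rotates (7241.6 / 86166) × 360° = 30.26°.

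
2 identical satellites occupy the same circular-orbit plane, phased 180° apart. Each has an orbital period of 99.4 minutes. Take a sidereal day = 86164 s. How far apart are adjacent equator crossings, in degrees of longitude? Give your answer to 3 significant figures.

T = 99.4 min = 5964.0 s.
Single-satellite node shift = (5964.0/86164) × 360° = 24.92°.
With 2 satellites evenly phased, successive equator crossings are 24.92/2 = 12.459° apart.

12.5°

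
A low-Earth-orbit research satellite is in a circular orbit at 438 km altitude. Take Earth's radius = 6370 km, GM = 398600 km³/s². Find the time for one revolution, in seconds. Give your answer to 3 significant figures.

Semi-major axis a = 6370 + 438 = 6808 km. Period T = 2π√(a³/μ) = 2π√(6808³/398600) = 5590.4 s = 93.17 min.

5590 seconds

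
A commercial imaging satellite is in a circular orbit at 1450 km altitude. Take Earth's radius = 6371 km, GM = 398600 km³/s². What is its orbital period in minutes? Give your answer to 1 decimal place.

114.7 min

Semi-major axis a = 6371 + 1450 = 7821 km. Period T = 2π√(a³/μ) = 2π√(7821³/398600) = 6883.4 s = 114.72 min.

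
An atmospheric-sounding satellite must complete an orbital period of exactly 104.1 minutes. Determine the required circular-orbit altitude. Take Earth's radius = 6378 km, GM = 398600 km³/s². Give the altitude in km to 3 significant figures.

952 km

T = 104.1 min = 6246.0 s.
From T = 2π√(a³/μ): a = (μ T²/4π²)^(1/3) = (398600 × 6246.0² / 4π²)^(1/3) = 7330 km.
Altitude h = a − R = 7330 − 6378 = 952 km.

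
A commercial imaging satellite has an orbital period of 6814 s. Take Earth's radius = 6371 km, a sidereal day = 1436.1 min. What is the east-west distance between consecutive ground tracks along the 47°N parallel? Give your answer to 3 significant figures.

Node shift per orbit = (6814.0/86166) × 360° = 28.47°.
Equatorial spacing = 28.47 × 111.2 km/° = 3166 km.
At 47° latitude, spacing = 3166 × cos(47°) = 2159 km.

2160 km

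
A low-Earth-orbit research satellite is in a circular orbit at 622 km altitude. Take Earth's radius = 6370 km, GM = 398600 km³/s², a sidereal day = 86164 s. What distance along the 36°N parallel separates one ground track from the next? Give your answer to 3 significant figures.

Semi-major axis a = 6370 + 622 = 6992 km. Period T = 2π√(a³/μ) = 2π√(6992³/398600) = 5818.5 s = 96.98 min.
Node shift per orbit = (5818.5/86164) × 360° = 24.31°.
Equatorial spacing = 24.31 × 111.2 km/° = 2703 km.
At 36° latitude, spacing = 2703 × cos(36°) = 2187 km.

2190 km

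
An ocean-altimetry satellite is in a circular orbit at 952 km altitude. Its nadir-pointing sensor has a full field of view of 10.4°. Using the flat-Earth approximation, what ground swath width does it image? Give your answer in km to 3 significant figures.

Half-angle = 10.4°/2 = 5.2°.
Swath width ≈ 2h·tan(θ/2) = 2 × 952 × tan(5.2°) = 173.3 km.

173 km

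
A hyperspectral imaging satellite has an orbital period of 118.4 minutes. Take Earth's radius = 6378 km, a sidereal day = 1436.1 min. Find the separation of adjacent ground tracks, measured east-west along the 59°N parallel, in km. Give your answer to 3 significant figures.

1700 km

T = 118.4 min = 7104.0 s.
Node shift per orbit = (7104.0/86166) × 360° = 29.68°.
Equatorial spacing = 29.68 × 111.3 km/° = 3304 km.
At 59° latitude, spacing = 3304 × cos(59°) = 1702 km.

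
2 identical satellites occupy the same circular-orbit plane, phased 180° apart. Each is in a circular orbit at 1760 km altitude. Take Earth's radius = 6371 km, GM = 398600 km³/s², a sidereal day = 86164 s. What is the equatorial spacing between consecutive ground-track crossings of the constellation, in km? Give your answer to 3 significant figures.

Semi-major axis a = 6371 + 1760 = 8131 km. Period T = 2π√(a³/μ) = 2π√(8131³/398600) = 7296.7 s = 121.61 min.
Single-satellite node shift = (7296.7/86164) × 360° = 30.49°.
With 2 satellites evenly phased, successive equator crossings are 30.49/2 = 15.243° apart.
That is 15.243 × 111.2 = 1695 km at the equator.

1690 km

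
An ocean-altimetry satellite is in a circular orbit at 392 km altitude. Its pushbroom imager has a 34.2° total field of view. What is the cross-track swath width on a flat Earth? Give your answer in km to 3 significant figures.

Half-angle = 34.2°/2 = 17.1°.
Swath width ≈ 2h·tan(θ/2) = 2 × 392 × tan(17.1°) = 241.2 km.

241 km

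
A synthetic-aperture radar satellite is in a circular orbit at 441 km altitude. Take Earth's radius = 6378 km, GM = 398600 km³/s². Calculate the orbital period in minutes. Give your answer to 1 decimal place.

93.4 min

Semi-major axis a = 6378 + 441 = 6819 km. Period T = 2π√(a³/μ) = 2π√(6819³/398600) = 5603.9 s = 93.40 min.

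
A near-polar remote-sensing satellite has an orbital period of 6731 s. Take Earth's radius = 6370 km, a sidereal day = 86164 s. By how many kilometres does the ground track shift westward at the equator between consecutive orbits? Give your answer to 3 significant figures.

3130 km

During one orbit Earth rotates (6731.0 / 86164) × 360° = 28.12°.
At the equator that is 28.12° × (2π·6370/360) km/° = 28.12 × 111.2 = 3127 km.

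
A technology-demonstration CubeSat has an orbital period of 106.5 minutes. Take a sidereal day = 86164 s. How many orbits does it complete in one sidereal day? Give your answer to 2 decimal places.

T = 106.5 min = 6390.0 s.
Orbits per sidereal day = 86164 / 6390.0 = 13.484.

13.48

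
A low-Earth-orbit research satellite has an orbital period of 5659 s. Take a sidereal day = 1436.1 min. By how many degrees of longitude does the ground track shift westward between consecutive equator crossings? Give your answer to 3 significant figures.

During one orbit Earth rotates (5659.0 / 86166) × 360° = 23.64°.

23.6°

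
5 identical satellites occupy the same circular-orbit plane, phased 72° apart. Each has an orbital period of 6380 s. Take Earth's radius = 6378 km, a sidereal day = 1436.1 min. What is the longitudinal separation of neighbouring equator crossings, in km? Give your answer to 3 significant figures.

593 km

Single-satellite node shift = (6380.0/86166) × 360° = 26.66°.
With 5 satellites evenly phased, successive equator crossings are 26.66/5 = 5.331° apart.
That is 5.331 × 111.3 = 593 km at the equator.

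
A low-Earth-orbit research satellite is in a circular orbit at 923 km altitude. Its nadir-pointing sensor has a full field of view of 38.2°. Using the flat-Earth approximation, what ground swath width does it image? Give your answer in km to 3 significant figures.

Half-angle = 38.2°/2 = 19.1°.
Swath width ≈ 2h·tan(θ/2) = 2 × 923 × tan(19.1°) = 639.2 km.

639 km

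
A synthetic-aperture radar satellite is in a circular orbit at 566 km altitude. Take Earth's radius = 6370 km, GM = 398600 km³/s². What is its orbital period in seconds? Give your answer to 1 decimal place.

5748.8 seconds

Semi-major axis a = 6370 + 566 = 6936 km. Period T = 2π√(a³/μ) = 2π√(6936³/398600) = 5748.8 s = 95.81 min.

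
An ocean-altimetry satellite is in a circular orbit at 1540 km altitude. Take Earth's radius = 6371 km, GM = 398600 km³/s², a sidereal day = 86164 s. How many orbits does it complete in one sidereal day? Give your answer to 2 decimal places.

12.30

Semi-major axis a = 6371 + 1540 = 7911 km. Period T = 2π√(a³/μ) = 2π√(7911³/398600) = 7002.6 s = 116.71 min.
Orbits per sidereal day = 86164 / 7002.6 = 12.305.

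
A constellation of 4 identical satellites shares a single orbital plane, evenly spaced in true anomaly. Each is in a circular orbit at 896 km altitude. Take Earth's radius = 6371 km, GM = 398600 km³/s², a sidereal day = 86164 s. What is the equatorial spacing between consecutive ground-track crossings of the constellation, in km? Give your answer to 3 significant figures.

Semi-major axis a = 6371 + 896 = 7267 km. Period T = 2π√(a³/μ) = 2π√(7267³/398600) = 6165.2 s = 102.75 min.
Single-satellite node shift = (6165.2/86164) × 360° = 25.76°.
With 4 satellites evenly phased, successive equator crossings are 25.76/4 = 6.440° apart.
That is 6.440 × 111.2 = 716 km at the equator.

716 km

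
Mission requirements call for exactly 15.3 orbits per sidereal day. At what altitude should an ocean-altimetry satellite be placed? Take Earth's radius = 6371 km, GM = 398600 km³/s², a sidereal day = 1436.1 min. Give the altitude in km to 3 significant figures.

Required period T = 86166 / 15.3 = 5631.8 s.
From T = 2π√(a³/μ): a = (μ T²/4π²)^(1/3) = (398600 × 5631.8² / 4π²)^(1/3) = 6842 km.
Altitude h = a − R = 6842 − 6371 = 471 km.

471 km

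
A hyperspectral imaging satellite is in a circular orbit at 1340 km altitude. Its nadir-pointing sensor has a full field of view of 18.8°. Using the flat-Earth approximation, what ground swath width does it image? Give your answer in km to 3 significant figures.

444 km

Half-angle = 18.8°/2 = 9.4°.
Swath width ≈ 2h·tan(θ/2) = 2 × 1340 × tan(9.4°) = 443.7 km.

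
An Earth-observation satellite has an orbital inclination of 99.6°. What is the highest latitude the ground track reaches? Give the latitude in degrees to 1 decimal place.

80.4°

Retrograde orbit: the ground track reaches ±(180° − i) = ±(180 − 99.6) = ±80.4°.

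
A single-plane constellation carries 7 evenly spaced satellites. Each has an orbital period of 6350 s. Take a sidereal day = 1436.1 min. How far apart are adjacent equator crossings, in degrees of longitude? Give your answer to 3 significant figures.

3.79°

Single-satellite node shift = (6350.0/86166) × 360° = 26.53°.
With 7 satellites evenly phased, successive equator crossings are 26.53/7 = 3.790° apart.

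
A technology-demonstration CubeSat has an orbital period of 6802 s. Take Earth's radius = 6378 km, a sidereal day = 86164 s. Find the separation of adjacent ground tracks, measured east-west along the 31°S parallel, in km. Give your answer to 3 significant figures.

2710 km

Node shift per orbit = (6802.0/86164) × 360° = 28.42°.
Equatorial spacing = 28.42 × 111.3 km/° = 3164 km.
At 31° latitude, spacing = 3164 × cos(31°) = 2712 km.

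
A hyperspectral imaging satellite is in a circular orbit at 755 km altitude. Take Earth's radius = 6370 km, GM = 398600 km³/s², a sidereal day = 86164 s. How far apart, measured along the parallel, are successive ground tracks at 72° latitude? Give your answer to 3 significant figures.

859 km

Semi-major axis a = 6370 + 755 = 7125 km. Period T = 2π√(a³/μ) = 2π√(7125³/398600) = 5985.3 s = 99.76 min.
Node shift per orbit = (5985.3/86164) × 360° = 25.01°.
Equatorial spacing = 25.01 × 111.2 km/° = 2780 km.
At 72° latitude, spacing = 2780 × cos(72°) = 859 km.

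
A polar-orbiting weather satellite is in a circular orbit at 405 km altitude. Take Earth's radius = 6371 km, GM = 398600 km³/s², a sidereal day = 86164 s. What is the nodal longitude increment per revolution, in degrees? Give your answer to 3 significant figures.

23.2°

Semi-major axis a = 6371 + 405 = 6776 km. Period T = 2π√(a³/μ) = 2π√(6776³/398600) = 5551.0 s = 92.52 min.
During one orbit Earth rotates (5551.0 / 86164) × 360° = 23.19°.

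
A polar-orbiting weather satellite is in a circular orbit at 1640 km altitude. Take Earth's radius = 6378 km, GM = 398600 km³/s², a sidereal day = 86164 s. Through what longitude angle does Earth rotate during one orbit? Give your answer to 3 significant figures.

Semi-major axis a = 6378 + 1640 = 8018 km. Period T = 2π√(a³/μ) = 2π√(8018³/398600) = 7145.1 s = 119.09 min.
During one orbit Earth rotates (7145.1 / 86164) × 360° = 29.85°.

29.9°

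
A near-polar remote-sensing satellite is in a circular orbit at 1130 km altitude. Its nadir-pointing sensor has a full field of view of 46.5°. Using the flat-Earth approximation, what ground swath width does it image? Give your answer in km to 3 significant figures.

Half-angle = 46.5°/2 = 23.25°.
Swath width ≈ 2h·tan(θ/2) = 2 × 1130 × tan(23.25°) = 971.0 km.

971 km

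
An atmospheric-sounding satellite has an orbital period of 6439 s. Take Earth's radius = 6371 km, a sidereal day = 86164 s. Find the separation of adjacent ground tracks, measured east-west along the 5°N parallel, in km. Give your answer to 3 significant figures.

Node shift per orbit = (6439.0/86164) × 360° = 26.90°.
Equatorial spacing = 26.90 × 111.2 km/° = 2991 km.
At 5° latitude, spacing = 2991 × cos(5°) = 2980 km.

2980 km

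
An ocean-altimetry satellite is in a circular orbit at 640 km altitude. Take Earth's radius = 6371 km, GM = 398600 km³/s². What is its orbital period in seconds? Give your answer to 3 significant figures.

5840 seconds

Semi-major axis a = 6371 + 640 = 7011 km. Period T = 2π√(a³/μ) = 2π√(7011³/398600) = 5842.3 s = 97.37 min.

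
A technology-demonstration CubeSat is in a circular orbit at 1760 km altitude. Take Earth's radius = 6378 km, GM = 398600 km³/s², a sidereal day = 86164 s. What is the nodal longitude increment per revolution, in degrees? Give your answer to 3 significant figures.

30.5°

Semi-major axis a = 6378 + 1760 = 8138 km. Period T = 2π√(a³/μ) = 2π√(8138³/398600) = 7306.1 s = 121.77 min.
During one orbit Earth rotates (7306.1 / 86164) × 360° = 30.53°.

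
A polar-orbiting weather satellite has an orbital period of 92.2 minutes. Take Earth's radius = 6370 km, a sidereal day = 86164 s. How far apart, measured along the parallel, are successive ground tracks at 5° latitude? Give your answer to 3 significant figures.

2560 km

T = 92.2 min = 5532.0 s.
Node shift per orbit = (5532.0/86164) × 360° = 23.11°.
Equatorial spacing = 23.11 × 111.2 km/° = 2570 km.
At 5° latitude, spacing = 2570 × cos(5°) = 2560 km.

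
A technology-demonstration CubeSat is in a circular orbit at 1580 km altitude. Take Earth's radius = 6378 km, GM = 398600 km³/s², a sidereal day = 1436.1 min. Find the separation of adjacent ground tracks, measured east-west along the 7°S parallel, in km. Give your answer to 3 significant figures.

3260 km

Semi-major axis a = 6378 + 1580 = 7958 km. Period T = 2π√(a³/μ) = 2π√(7958³/398600) = 7065.1 s = 117.75 min.
Node shift per orbit = (7065.1/86166) × 360° = 29.52°.
Equatorial spacing = 29.52 × 111.3 km/° = 3286 km.
At 7° latitude, spacing = 3286 × cos(7°) = 3261 km.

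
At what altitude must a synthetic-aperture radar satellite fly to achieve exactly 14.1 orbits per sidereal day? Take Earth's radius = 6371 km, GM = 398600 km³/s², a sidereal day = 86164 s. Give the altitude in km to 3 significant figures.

853 km

Required period T = 86164 / 14.1 = 6110.9 s.
From T = 2π√(a³/μ): a = (μ T²/4π²)^(1/3) = (398600 × 6110.9² / 4π²)^(1/3) = 7224 km.
Altitude h = a − R = 7224 − 6371 = 853 km.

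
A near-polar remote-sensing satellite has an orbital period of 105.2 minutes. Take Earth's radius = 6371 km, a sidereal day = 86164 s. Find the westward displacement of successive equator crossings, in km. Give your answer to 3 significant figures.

2930 km

T = 105.2 min = 6312.0 s.
During one orbit Earth rotates (6312.0 / 86164) × 360° = 26.37°.
At the equator that is 26.37° × (2π·6371/360) km/° = 26.37 × 111.2 = 2932 km.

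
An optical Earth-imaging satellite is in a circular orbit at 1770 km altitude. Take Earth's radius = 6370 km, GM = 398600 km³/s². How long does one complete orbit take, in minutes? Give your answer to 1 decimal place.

121.8 min

Semi-major axis a = 6370 + 1770 = 8140 km. Period T = 2π√(a³/μ) = 2π√(8140³/398600) = 7308.8 s = 121.81 min.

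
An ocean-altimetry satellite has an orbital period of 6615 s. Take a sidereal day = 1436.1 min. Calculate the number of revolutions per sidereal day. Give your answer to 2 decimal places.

13.03

Orbits per sidereal day = 86166 / 6615.0 = 13.026.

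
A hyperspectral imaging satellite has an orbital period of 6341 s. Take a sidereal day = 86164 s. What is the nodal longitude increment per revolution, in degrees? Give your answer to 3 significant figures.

26.5°

During one orbit Earth rotates (6341.0 / 86164) × 360° = 26.49°.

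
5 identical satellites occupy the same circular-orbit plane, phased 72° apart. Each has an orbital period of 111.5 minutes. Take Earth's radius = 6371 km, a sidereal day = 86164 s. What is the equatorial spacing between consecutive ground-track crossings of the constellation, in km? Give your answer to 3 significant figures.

622 km

T = 111.5 min = 6690.0 s.
Single-satellite node shift = (6690.0/86164) × 360° = 27.95°.
With 5 satellites evenly phased, successive equator crossings are 27.95/5 = 5.590° apart.
That is 5.590 × 111.2 = 622 km at the equator.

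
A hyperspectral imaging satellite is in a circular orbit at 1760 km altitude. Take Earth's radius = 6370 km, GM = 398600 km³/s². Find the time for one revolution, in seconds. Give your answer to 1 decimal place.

Semi-major axis a = 6370 + 1760 = 8130 km. Period T = 2π√(a³/μ) = 2π√(8130³/398600) = 7295.4 s = 121.59 min.

7295.4 seconds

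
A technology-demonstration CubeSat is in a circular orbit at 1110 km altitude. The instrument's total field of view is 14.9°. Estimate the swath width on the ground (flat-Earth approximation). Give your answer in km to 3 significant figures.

Half-angle = 14.9°/2 = 7.45°.
Swath width ≈ 2h·tan(θ/2) = 2 × 1110 × tan(7.45°) = 290.3 km.

290 km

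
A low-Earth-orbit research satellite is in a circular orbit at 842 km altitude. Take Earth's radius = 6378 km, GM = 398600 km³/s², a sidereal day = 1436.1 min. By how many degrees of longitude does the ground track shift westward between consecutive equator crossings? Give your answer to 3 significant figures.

Semi-major axis a = 6378 + 842 = 7220 km. Period T = 2π√(a³/μ) = 2π√(7220³/398600) = 6105.4 s = 101.76 min.
During one orbit Earth rotates (6105.4 / 86166) × 360° = 25.51°.

25.5°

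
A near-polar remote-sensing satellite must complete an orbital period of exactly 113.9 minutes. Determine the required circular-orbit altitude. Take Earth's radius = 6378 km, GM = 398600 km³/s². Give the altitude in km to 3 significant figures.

1410 km

T = 113.9 min = 6834.0 s.
From T = 2π√(a³/μ): a = (μ T²/4π²)^(1/3) = (398600 × 6834.0² / 4π²)^(1/3) = 7784 km.
Altitude h = a − R = 7784 − 6378 = 1406 km.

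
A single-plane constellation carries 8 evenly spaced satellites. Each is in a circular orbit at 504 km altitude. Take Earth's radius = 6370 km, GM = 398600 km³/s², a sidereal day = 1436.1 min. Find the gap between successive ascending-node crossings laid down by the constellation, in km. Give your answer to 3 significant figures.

Semi-major axis a = 6370 + 504 = 6874 km. Period T = 2π√(a³/μ) = 2π√(6874³/398600) = 5671.9 s = 94.53 min.
Single-satellite node shift = (5671.9/86166) × 360° = 23.70°.
With 8 satellites evenly phased, successive equator crossings are 23.70/8 = 2.962° apart.
That is 2.962 × 111.2 = 329 km at the equator.

329 km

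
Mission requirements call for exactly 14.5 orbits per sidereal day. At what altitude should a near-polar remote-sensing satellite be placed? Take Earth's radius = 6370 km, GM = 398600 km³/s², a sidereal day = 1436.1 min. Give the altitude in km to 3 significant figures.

721 km

Required period T = 86166 / 14.5 = 5942.5 s.
From T = 2π√(a³/μ): a = (μ T²/4π²)^(1/3) = (398600 × 5942.5² / 4π²)^(1/3) = 7091 km.
Altitude h = a − R = 7091 − 6370 = 721 km.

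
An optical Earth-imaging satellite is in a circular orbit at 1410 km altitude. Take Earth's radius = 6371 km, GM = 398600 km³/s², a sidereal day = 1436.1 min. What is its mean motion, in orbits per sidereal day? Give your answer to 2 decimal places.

12.61

Semi-major axis a = 6371 + 1410 = 7781 km. Period T = 2π√(a³/μ) = 2π√(7781³/398600) = 6830.7 s = 113.84 min.
Orbits per sidereal day = 86166 / 6830.7 = 12.615.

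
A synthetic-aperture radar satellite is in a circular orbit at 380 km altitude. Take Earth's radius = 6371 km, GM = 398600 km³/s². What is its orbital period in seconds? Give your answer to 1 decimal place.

Semi-major axis a = 6371 + 380 = 6751 km. Period T = 2π√(a³/μ) = 2π√(6751³/398600) = 5520.3 s = 92.01 min.

5520.3 seconds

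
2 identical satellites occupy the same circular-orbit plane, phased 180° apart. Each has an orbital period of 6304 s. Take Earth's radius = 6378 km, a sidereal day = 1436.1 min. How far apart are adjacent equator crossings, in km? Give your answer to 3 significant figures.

1470 km

Single-satellite node shift = (6304.0/86166) × 360° = 26.34°.
With 2 satellites evenly phased, successive equator crossings are 26.34/2 = 13.169° apart.
That is 13.169 × 111.3 = 1466 km at the equator.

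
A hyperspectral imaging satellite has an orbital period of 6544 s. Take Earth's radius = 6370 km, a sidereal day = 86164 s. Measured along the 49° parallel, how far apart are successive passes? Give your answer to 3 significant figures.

1990 km

Node shift per orbit = (6544.0/86164) × 360° = 27.34°.
Equatorial spacing = 27.34 × 111.2 km/° = 3040 km.
At 49° latitude, spacing = 3040 × cos(49°) = 1994 km.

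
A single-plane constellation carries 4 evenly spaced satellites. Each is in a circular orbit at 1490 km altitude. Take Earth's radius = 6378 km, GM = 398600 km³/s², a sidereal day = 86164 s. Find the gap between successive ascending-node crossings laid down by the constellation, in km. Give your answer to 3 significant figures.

Semi-major axis a = 6378 + 1490 = 7868 km. Period T = 2π√(a³/μ) = 2π√(7868³/398600) = 6945.6 s = 115.76 min.
Single-satellite node shift = (6945.6/86164) × 360° = 29.02°.
With 4 satellites evenly phased, successive equator crossings are 29.02/4 = 7.255° apart.
That is 7.255 × 111.3 = 808 km at the equator.

808 km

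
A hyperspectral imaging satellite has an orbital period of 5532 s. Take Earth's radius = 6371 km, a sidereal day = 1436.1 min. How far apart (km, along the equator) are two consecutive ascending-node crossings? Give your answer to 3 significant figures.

During one orbit Earth rotates (5532.0 / 86166) × 360° = 23.11°.
At the equator that is 23.11° × (2π·6371/360) km/° = 23.11 × 111.2 = 2570 km.

2570 km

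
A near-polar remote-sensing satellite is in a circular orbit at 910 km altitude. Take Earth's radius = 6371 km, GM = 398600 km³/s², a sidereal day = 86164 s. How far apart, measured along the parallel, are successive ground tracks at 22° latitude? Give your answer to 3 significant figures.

2660 km

Semi-major axis a = 6371 + 910 = 7281 km. Period T = 2π√(a³/μ) = 2π√(7281³/398600) = 6183.0 s = 103.05 min.
Node shift per orbit = (6183.0/86164) × 360° = 25.83°.
Equatorial spacing = 25.83 × 111.2 km/° = 2872 km.
At 22° latitude, spacing = 2872 × cos(22°) = 2663 km.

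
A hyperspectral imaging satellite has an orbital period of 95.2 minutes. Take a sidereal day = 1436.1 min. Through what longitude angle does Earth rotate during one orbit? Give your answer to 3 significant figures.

T = 95.2 min = 5712.0 s.
During one orbit Earth rotates (5712.0 / 86166) × 360° = 23.86°.

23.9°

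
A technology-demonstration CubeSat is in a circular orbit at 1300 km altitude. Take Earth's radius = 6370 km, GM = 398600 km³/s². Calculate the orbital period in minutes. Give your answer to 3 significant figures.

Semi-major axis a = 6370 + 1300 = 7670 km. Period T = 2π√(a³/μ) = 2π√(7670³/398600) = 6685.0 s = 111.42 min.

111 min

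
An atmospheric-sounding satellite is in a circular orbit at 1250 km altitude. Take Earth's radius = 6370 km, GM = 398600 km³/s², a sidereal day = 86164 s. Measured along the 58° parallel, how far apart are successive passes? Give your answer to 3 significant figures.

1630 km

Semi-major axis a = 6370 + 1250 = 7620 km. Period T = 2π√(a³/μ) = 2π√(7620³/398600) = 6619.8 s = 110.33 min.
Node shift per orbit = (6619.8/86164) × 360° = 27.66°.
Equatorial spacing = 27.66 × 111.2 km/° = 3075 km.
At 58° latitude, spacing = 3075 × cos(58°) = 1629 km.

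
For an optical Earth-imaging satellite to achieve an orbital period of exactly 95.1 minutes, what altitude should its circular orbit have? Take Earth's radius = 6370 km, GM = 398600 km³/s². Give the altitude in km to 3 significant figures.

T = 95.1 min = 5706.0 s.
From T = 2π√(a³/μ): a = (μ T²/4π²)^(1/3) = (398600 × 5706.0² / 4π²)^(1/3) = 6902 km.
Altitude h = a − R = 6902 − 6370 = 532 km.

532 km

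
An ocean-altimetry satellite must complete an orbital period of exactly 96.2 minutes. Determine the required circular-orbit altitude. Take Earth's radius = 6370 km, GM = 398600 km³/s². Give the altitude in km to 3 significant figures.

585 km

T = 96.2 min = 5772.0 s.
From T = 2π√(a³/μ): a = (μ T²/4π²)^(1/3) = (398600 × 5772.0² / 4π²)^(1/3) = 6955 km.
Altitude h = a − R = 6955 − 6370 = 585 km.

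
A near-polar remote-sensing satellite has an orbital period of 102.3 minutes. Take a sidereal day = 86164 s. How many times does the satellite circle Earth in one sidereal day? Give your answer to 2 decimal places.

T = 102.3 min = 6138.0 s.
Orbits per sidereal day = 86164 / 6138.0 = 14.038.

14.04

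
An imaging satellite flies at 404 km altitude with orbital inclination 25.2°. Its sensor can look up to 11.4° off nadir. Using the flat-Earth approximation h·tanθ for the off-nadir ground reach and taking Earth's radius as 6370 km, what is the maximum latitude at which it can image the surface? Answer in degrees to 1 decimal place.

For a prograde orbit the ground track reaches latitude ±i = ±25.2°.
Sensor half-swath on the ground ≈ 404·tan(11.4°) = 81 km = 0.73° of latitude.
Maximum observable latitude ≈ 25.2 + 0.73 = 25.9°.

25.9°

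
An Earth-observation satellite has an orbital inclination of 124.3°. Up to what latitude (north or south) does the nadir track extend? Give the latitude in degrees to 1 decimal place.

Retrograde orbit: the ground track reaches ±(180° − i) = ±(180 − 124.3) = ±55.7°.

55.7°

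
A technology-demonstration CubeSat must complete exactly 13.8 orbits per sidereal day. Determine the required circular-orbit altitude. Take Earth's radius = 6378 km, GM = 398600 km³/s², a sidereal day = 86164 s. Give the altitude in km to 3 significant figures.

Required period T = 86164 / 13.8 = 6243.8 s.
From T = 2π√(a³/μ): a = (μ T²/4π²)^(1/3) = (398600 × 6243.8² / 4π²)^(1/3) = 7329 km.
Altitude h = a − R = 7329 − 6378 = 951 km.

951 km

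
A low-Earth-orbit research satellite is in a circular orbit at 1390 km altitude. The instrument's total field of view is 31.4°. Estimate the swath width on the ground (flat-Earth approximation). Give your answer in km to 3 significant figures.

Half-angle = 31.4°/2 = 15.7°.
Swath width ≈ 2h·tan(θ/2) = 2 × 1390 × tan(15.7°) = 781.4 km.

781 km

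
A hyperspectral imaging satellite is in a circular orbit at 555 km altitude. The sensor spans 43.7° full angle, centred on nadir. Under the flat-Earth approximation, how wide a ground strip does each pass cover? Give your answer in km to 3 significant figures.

Half-angle = 43.7°/2 = 21.85°.
Swath width ≈ 2h·tan(θ/2) = 2 × 555 × tan(21.85°) = 445.1 km.

445 km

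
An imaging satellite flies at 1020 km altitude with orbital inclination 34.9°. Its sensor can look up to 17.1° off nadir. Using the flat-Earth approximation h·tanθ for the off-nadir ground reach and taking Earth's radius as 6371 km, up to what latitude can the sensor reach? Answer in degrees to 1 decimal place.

For a prograde orbit the ground track reaches latitude ±i = ±34.9°.
Sensor half-swath on the ground ≈ 1020·tan(17.1°) = 314 km = 2.82° of latitude.
Maximum observable latitude ≈ 34.9 + 2.82 = 37.7°.

37.7°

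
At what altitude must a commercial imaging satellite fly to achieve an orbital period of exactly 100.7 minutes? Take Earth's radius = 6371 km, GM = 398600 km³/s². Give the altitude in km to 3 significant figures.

T = 100.7 min = 6042.0 s.
From T = 2π√(a³/μ): a = (μ T²/4π²)^(1/3) = (398600 × 6042.0² / 4π²)^(1/3) = 7170 km.
Altitude h = a − R = 7170 − 6371 = 799 km.

799 km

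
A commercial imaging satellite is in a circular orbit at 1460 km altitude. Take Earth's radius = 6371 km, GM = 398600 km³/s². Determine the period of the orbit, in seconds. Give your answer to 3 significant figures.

Semi-major axis a = 6371 + 1460 = 7831 km. Period T = 2π√(a³/μ) = 2π√(7831³/398600) = 6896.6 s = 114.94 min.

6900 seconds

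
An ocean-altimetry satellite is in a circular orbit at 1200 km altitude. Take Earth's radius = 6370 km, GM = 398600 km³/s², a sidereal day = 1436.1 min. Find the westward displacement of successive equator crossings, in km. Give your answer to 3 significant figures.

3040 km

Semi-major axis a = 6370 + 1200 = 7570 km. Period T = 2π√(a³/μ) = 2π√(7570³/398600) = 6554.7 s = 109.25 min.
During one orbit Earth rotates (6554.7 / 86166) × 360° = 27.39°.
At the equator that is 27.39° × (2π·6370/360) km/° = 27.39 × 111.2 = 3045 km.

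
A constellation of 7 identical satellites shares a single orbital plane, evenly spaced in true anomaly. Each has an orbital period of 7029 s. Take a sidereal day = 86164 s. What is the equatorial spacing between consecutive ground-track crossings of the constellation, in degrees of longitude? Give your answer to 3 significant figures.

Single-satellite node shift = (7029.0/86164) × 360° = 29.37°.
With 7 satellites evenly phased, successive equator crossings are 29.37/7 = 4.195° apart.

4.20°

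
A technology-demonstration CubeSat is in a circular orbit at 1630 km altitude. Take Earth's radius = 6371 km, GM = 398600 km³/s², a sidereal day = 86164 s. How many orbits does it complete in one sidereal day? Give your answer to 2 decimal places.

12.10

Semi-major axis a = 6371 + 1630 = 8001 km. Period T = 2π√(a³/μ) = 2π√(8001³/398600) = 7122.4 s = 118.71 min.
Orbits per sidereal day = 86164 / 7122.4 = 12.098.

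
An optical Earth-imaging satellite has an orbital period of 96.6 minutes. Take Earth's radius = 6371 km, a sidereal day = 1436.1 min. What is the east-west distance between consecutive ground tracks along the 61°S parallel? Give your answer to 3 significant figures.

T = 96.6 min = 5796.0 s.
Node shift per orbit = (5796.0/86166) × 360° = 24.22°.
Equatorial spacing = 24.22 × 111.2 km/° = 2693 km.
At 61° latitude, spacing = 2693 × cos(61°) = 1305 km.

1310 km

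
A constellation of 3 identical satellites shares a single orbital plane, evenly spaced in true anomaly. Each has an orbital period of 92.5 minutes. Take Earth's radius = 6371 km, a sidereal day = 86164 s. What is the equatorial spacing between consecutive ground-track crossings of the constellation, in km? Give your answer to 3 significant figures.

T = 92.5 min = 5550.0 s.
Single-satellite node shift = (5550.0/86164) × 360° = 23.19°.
With 3 satellites evenly phased, successive equator crossings are 23.19/3 = 7.729° apart.
That is 7.729 × 111.2 = 859 km at the equator.

859 km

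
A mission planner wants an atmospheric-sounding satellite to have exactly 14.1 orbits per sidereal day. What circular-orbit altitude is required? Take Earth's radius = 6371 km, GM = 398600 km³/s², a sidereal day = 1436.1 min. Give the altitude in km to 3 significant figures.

853 km

Required period T = 86166 / 14.1 = 6111.1 s.
From T = 2π√(a³/μ): a = (μ T²/4π²)^(1/3) = (398600 × 6111.1² / 4π²)^(1/3) = 7224 km.
Altitude h = a − R = 7224 − 6371 = 853 km.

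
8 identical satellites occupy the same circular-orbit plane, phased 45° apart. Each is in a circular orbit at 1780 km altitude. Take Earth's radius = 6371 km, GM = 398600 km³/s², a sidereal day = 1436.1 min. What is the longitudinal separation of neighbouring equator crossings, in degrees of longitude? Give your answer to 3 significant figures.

3.82°

Semi-major axis a = 6371 + 1780 = 8151 km. Period T = 2π√(a³/μ) = 2π√(8151³/398600) = 7323.6 s = 122.06 min.
Single-satellite node shift = (7323.6/86166) × 360° = 30.60°.
With 8 satellites evenly phased, successive equator crossings are 30.60/8 = 3.825° apart.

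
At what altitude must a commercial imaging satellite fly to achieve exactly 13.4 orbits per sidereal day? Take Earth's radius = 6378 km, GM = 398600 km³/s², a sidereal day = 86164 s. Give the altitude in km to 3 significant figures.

Required period T = 86164 / 13.4 = 6430.1 s.
From T = 2π√(a³/μ): a = (μ T²/4π²)^(1/3) = (398600 × 6430.1² / 4π²)^(1/3) = 7474 km.
Altitude h = a − R = 7474 − 6378 = 1096 km.

1100 km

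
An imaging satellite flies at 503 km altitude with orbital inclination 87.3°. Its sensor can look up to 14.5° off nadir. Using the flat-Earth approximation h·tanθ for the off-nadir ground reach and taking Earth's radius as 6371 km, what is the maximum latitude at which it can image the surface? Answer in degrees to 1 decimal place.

88.5°

For a prograde orbit the ground track reaches latitude ±i = ±87.3°.
Sensor half-swath on the ground ≈ 503·tan(14.5°) = 130 km = 1.17° of latitude.
Maximum observable latitude ≈ 87.3 + 1.17 = 88.5°.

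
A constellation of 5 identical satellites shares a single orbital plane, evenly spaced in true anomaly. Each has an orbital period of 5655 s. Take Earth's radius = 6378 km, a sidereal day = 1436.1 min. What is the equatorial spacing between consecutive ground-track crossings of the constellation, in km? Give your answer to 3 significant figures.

526 km

Single-satellite node shift = (5655.0/86166) × 360° = 23.63°.
With 5 satellites evenly phased, successive equator crossings are 23.63/5 = 4.725° apart.
That is 4.725 × 111.3 = 526 km at the equator.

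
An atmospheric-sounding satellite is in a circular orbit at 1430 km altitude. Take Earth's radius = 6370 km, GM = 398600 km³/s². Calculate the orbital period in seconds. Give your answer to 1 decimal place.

Semi-major axis a = 6370 + 1430 = 7800 km. Period T = 2π√(a³/μ) = 2π√(7800³/398600) = 6855.7 s = 114.26 min.

6855.7 seconds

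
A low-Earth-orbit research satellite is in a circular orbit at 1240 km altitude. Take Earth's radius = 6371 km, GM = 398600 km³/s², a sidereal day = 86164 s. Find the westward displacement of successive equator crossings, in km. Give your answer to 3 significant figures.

3070 km

Semi-major axis a = 6371 + 1240 = 7611 km. Period T = 2π√(a³/μ) = 2π√(7611³/398600) = 6608.1 s = 110.13 min.
During one orbit Earth rotates (6608.1 / 86164) × 360° = 27.61°.
At the equator that is 27.61° × (2π·6371/360) km/° = 27.61 × 111.2 = 3070 km.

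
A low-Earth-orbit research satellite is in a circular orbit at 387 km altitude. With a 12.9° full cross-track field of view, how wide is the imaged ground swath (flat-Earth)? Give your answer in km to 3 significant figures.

Half-angle = 12.9°/2 = 6.45°.
Swath width ≈ 2h·tan(θ/2) = 2 × 387 × tan(6.45°) = 87.5 km.

87.5 km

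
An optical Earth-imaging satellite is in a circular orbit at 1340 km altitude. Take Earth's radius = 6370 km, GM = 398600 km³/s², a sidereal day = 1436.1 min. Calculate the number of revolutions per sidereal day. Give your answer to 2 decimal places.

12.79

Semi-major axis a = 6370 + 1340 = 7710 km. Period T = 2π√(a³/μ) = 2π√(7710³/398600) = 6737.4 s = 112.29 min.
Orbits per sidereal day = 86166 / 6737.4 = 12.789.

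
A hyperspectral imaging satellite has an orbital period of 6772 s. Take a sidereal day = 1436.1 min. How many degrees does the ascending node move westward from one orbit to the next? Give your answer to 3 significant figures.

During one orbit Earth rotates (6772.0 / 86166) × 360° = 28.29°.

28.3°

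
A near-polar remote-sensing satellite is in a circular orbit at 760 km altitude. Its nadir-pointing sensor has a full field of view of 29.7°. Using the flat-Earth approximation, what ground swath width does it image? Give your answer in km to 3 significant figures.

Half-angle = 29.7°/2 = 14.85°.
Swath width ≈ 2h·tan(θ/2) = 2 × 760 × tan(14.85°) = 403.0 km.

403 km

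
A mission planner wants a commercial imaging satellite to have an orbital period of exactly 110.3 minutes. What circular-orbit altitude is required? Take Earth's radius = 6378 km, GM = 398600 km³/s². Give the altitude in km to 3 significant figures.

1240 km

T = 110.3 min = 6618.0 s.
From T = 2π√(a³/μ): a = (μ T²/4π²)^(1/3) = (398600 × 6618.0² / 4π²)^(1/3) = 7619 km.
Altitude h = a − R = 7619 − 6378 = 1241 km.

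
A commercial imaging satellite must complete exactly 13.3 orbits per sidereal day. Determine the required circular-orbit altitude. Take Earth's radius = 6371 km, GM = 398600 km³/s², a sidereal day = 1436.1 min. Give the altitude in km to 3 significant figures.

1140 km

Required period T = 86166 / 13.3 = 6478.6 s.
From T = 2π√(a³/μ): a = (μ T²/4π²)^(1/3) = (398600 × 6478.6² / 4π²)^(1/3) = 7511 km.
Altitude h = a − R = 7511 − 6371 = 1140 km.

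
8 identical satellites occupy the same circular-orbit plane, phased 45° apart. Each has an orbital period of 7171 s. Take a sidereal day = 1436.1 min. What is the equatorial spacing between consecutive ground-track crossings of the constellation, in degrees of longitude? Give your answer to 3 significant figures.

Single-satellite node shift = (7171.0/86166) × 360° = 29.96°.
With 8 satellites evenly phased, successive equator crossings are 29.96/8 = 3.745° apart.

3.75°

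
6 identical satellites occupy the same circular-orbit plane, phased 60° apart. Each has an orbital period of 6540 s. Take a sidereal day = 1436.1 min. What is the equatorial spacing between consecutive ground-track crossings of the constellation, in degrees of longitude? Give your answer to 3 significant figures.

Single-satellite node shift = (6540.0/86166) × 360° = 27.32°.
With 6 satellites evenly phased, successive equator crossings are 27.32/6 = 4.554° apart.

4.55°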